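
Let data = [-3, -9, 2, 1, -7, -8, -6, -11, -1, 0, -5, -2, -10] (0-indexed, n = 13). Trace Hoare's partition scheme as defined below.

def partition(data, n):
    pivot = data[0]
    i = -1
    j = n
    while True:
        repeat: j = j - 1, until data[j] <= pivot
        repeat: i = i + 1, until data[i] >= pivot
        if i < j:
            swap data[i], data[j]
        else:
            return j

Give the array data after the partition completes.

[-10, -9, -5, -11, -7, -8, -6, 1, -1, 0, 2, -2, -3]

pivot = data[0] = -3; i = -1, j = 13
j→12 (data[12]=-10≤-3), i→0 (data[0]=-3≥-3); i<j, swap → [-10, -9, 2, 1, -7, -8, -6, -11, -1, 0, -5, -2, -3]
j→10 (data[10]=-5≤-3), i→2 (data[2]=2≥-3); i<j, swap → [-10, -9, -5, 1, -7, -8, -6, -11, -1, 0, 2, -2, -3]
j→7 (data[7]=-11≤-3), i→3 (data[3]=1≥-3); i<j, swap → [-10, -9, -5, -11, -7, -8, -6, 1, -1, 0, 2, -2, -3]
j→6, i→7; i≥j, return j=6. data = [-10, -9, -5, -11, -7, -8, -6, 1, -1, 0, 2, -2, -3]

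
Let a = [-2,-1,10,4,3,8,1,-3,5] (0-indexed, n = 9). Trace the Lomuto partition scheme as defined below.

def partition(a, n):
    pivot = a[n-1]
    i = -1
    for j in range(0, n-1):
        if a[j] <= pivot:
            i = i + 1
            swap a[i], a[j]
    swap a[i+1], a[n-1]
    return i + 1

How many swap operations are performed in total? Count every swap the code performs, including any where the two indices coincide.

7

pivot=5, i=-1
j=0: -2≤5, i=0, swap(0,0) ⇒ [-2,-1,10,4,3,8,1,-3,5]
j=1: -1≤5, i=1, swap(1,1) ⇒ [-2,-1,10,4,3,8,1,-3,5]
j=2: 10>5, skip
j=3: 4≤5, i=2, swap(2,3) ⇒ [-2,-1,4,10,3,8,1,-3,5]
j=4: 3≤5, i=3, swap(3,4) ⇒ [-2,-1,4,3,10,8,1,-3,5]
j=5: 8>5, skip
j=6: 1≤5, i=4, swap(4,6) ⇒ [-2,-1,4,3,1,8,10,-3,5]
j=7: -3≤5, i=5, swap(5,7) ⇒ [-2,-1,4,3,1,-3,10,8,5]
swap(6,8) ⇒ [-2,-1,4,3,1,-3,5,8,10]; return 6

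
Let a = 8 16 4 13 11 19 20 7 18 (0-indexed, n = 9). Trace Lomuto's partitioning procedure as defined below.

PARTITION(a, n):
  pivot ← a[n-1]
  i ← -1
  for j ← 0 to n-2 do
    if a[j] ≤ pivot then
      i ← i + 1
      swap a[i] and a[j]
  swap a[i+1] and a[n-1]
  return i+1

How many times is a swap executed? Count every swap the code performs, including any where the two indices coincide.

7

pivot=18, i=-1
j=0: 8≤18, i=0, swap(0,0) ⇒ 8 16 4 13 11 19 20 7 18
j=1: 16≤18, i=1, swap(1,1) ⇒ 8 16 4 13 11 19 20 7 18
j=2: 4≤18, i=2, swap(2,2) ⇒ 8 16 4 13 11 19 20 7 18
j=3: 13≤18, i=3, swap(3,3) ⇒ 8 16 4 13 11 19 20 7 18
j=4: 11≤18, i=4, swap(4,4) ⇒ 8 16 4 13 11 19 20 7 18
j=5: 19>18, skip
j=6: 20>18, skip
j=7: 7≤18, i=5, swap(5,7) ⇒ 8 16 4 13 11 7 20 19 18
swap(6,8) ⇒ 8 16 4 13 11 7 18 19 20; return 6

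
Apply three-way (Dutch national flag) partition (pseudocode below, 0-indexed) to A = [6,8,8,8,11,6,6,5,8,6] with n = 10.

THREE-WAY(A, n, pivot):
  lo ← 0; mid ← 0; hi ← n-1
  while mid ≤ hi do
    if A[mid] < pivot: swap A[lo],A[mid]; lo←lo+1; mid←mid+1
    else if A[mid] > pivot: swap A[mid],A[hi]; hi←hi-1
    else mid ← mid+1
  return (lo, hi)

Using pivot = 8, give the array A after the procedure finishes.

lo=0 mid=0 hi=9
6<8: swap(0,0), lo=1 mid=1 ⇒ [6,8,8,8,11,6,6,5,8,6]
8=8: mid=2
8=8: mid=3
8=8: mid=4
11>8: swap(4,9), hi=8 ⇒ [6,8,8,8,6,6,6,5,8,11]
6<8: swap(1,4), lo=2 mid=5 ⇒ [6,6,8,8,8,6,6,5,8,11]
6<8: swap(2,5), lo=3 mid=6 ⇒ [6,6,6,8,8,8,6,5,8,11]
6<8: swap(3,6), lo=4 mid=7 ⇒ [6,6,6,6,8,8,8,5,8,11]
5<8: swap(4,7), lo=5 mid=8 ⇒ [6,6,6,6,5,8,8,8,8,11]
8=8: mid=9
done. lo=5 hi=8; A=[6,6,6,6,5,8,8,8,8,11]

[6,6,6,6,5,8,8,8,8,11]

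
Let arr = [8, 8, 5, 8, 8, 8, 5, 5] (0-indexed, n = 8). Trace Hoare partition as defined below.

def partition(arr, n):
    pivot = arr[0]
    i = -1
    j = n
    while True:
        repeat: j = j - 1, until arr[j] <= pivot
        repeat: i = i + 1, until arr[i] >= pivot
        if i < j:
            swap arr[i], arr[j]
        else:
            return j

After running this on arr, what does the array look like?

[5, 5, 5, 8, 8, 8, 8, 8]

pivot = arr[0] = 8; i = -1, j = 8
j→7 (arr[7]=5≤8), i→0 (arr[0]=8≥8); i<j, swap → [5, 8, 5, 8, 8, 8, 5, 8]
j→6 (arr[6]=5≤8), i→1 (arr[1]=8≥8); i<j, swap → [5, 5, 5, 8, 8, 8, 8, 8]
j→5 (arr[5]=8≤8), i→3 (arr[3]=8≥8); i<j, swap → [5, 5, 5, 8, 8, 8, 8, 8]
j→4, i→4; i≥j, return j=4. arr = [5, 5, 5, 8, 8, 8, 8, 8]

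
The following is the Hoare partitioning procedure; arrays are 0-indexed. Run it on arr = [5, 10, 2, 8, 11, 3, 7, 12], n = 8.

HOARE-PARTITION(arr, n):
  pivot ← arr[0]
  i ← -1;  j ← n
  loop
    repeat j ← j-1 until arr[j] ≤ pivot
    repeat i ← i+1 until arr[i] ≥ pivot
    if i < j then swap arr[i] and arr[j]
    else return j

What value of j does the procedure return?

pivot = arr[0] = 5; i = -1, j = 8
j→5 (arr[5]=3≤5), i→0 (arr[0]=5≥5); i<j, swap → [3, 10, 2, 8, 11, 5, 7, 12]
j→2 (arr[2]=2≤5), i→1 (arr[1]=10≥5); i<j, swap → [3, 2, 10, 8, 11, 5, 7, 12]
j→1, i→2; i≥j, return j=1. arr = [3, 2, 10, 8, 11, 5, 7, 12]

1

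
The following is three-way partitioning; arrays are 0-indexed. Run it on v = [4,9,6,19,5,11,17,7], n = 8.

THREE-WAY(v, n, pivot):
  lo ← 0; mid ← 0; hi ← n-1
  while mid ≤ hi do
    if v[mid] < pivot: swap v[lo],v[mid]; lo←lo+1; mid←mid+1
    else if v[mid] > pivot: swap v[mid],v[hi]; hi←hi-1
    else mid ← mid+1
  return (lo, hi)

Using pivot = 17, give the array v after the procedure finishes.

[4,9,6,7,5,11,17,19]

pivot = 17; lo=0, mid=0, hi=7
v[mid]=4<17: swap v[0],v[0]; lo=1,mid=1 → [4,9,6,19,5,11,17,7]
v[mid]=9<17: swap v[1],v[1]; lo=2,mid=2 → [4,9,6,19,5,11,17,7]
v[mid]=6<17: swap v[2],v[2]; lo=3,mid=3 → [4,9,6,19,5,11,17,7]
v[mid]=19>17: swap v[3],v[7]; hi=6 → [4,9,6,7,5,11,17,19]
v[mid]=7<17: swap v[3],v[3]; lo=4,mid=4 → [4,9,6,7,5,11,17,19]
v[mid]=5<17: swap v[4],v[4]; lo=5,mid=5 → [4,9,6,7,5,11,17,19]
v[mid]=11<17: swap v[5],v[5]; lo=6,mid=6 → [4,9,6,7,5,11,17,19]
v[mid]=17=17: mid=7
end: lo=6, hi=6; v = [4,9,6,7,5,11,17,19]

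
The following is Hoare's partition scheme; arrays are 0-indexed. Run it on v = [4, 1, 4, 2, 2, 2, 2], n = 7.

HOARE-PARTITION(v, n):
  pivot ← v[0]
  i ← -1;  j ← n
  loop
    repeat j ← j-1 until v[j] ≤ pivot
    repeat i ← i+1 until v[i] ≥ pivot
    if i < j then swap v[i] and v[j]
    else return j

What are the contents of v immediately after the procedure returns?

[2, 1, 2, 2, 2, 4, 4]

pivot = v[0] = 4; i = -1, j = 7
j→6 (v[6]=2≤4), i→0 (v[0]=4≥4); i<j, swap → [2, 1, 4, 2, 2, 2, 4]
j→5 (v[5]=2≤4), i→2 (v[2]=4≥4); i<j, swap → [2, 1, 2, 2, 2, 4, 4]
j→4, i→5; i≥j, return j=4. v = [2, 1, 2, 2, 2, 4, 4]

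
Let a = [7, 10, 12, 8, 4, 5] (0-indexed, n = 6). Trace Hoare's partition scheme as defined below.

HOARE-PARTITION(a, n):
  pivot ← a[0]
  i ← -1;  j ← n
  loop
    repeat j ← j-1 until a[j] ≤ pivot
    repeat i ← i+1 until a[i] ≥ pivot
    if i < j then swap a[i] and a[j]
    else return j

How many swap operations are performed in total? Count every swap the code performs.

pivot = a[0] = 7; i = -1, j = 6
j→5 (a[5]=5≤7), i→0 (a[0]=7≥7); i<j, swap → [5, 10, 12, 8, 4, 7]
j→4 (a[4]=4≤7), i→1 (a[1]=10≥7); i<j, swap → [5, 4, 12, 8, 10, 7]
j→1, i→2; i≥j, return j=1. a = [5, 4, 12, 8, 10, 7]

2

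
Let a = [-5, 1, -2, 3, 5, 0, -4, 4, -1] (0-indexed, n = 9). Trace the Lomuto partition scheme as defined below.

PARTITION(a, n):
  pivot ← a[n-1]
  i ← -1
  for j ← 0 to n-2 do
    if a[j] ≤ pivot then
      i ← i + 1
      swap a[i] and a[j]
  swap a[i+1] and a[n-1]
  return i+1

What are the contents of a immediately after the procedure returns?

[-5, -2, -4, -1, 5, 0, 1, 4, 3]

pivot = a[8] = -1; i = -1
j=0: a[0]=-5 ≤ -1 → i=0, swap a[0],a[0] (no change) → [-5, 1, -2, 3, 5, 0, -4, 4, -1]
j=1: a[1]=1 > -1 → no swap
j=2: a[2]=-2 ≤ -1 → i=1, swap a[1],a[2] → [-5, -2, 1, 3, 5, 0, -4, 4, -1]
j=3: a[3]=3 > -1 → no swap
j=4: a[4]=5 > -1 → no swap
j=5: a[5]=0 > -1 → no swap
j=6: a[6]=-4 ≤ -1 → i=2, swap a[2],a[6] → [-5, -2, -4, 3, 5, 0, 1, 4, -1]
j=7: a[7]=4 > -1 → no swap
final swap a[3],a[8] → [-5, -2, -4, -1, 5, 0, 1, 4, 3]; return 3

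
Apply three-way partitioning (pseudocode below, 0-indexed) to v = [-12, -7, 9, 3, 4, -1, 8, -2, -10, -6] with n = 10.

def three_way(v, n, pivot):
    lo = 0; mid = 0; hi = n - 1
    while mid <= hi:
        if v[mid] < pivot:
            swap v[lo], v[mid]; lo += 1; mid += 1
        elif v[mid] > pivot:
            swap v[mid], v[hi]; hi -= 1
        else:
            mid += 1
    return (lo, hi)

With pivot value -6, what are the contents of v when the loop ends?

[-12, -7, -10, -6, -1, 8, -2, 4, 3, 9]

pivot = -6; lo=0, mid=0, hi=9
v[mid]=-12<-6: swap v[0],v[0]; lo=1,mid=1 → [-12, -7, 9, 3, 4, -1, 8, -2, -10, -6]
v[mid]=-7<-6: swap v[1],v[1]; lo=2,mid=2 → [-12, -7, 9, 3, 4, -1, 8, -2, -10, -6]
v[mid]=9>-6: swap v[2],v[9]; hi=8 → [-12, -7, -6, 3, 4, -1, 8, -2, -10, 9]
v[mid]=-6=-6: mid=3
v[mid]=3>-6: swap v[3],v[8]; hi=7 → [-12, -7, -6, -10, 4, -1, 8, -2, 3, 9]
v[mid]=-10<-6: swap v[2],v[3]; lo=3,mid=4 → [-12, -7, -10, -6, 4, -1, 8, -2, 3, 9]
v[mid]=4>-6: swap v[4],v[7]; hi=6 → [-12, -7, -10, -6, -2, -1, 8, 4, 3, 9]
v[mid]=-2>-6: swap v[4],v[6]; hi=5 → [-12, -7, -10, -6, 8, -1, -2, 4, 3, 9]
v[mid]=8>-6: swap v[4],v[5]; hi=4 → [-12, -7, -10, -6, -1, 8, -2, 4, 3, 9]
v[mid]=-1>-6: swap v[4],v[4]; hi=3 → [-12, -7, -10, -6, -1, 8, -2, 4, 3, 9]
end: lo=3, hi=3; v = [-12, -7, -10, -6, -1, 8, -2, 4, 3, 9]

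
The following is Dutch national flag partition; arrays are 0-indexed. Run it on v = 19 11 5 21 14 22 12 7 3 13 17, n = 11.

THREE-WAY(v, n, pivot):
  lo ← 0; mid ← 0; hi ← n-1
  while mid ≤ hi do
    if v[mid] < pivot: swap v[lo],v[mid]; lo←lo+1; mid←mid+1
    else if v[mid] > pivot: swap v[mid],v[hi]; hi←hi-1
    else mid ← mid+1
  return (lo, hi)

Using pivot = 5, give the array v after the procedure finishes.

pivot = 5; lo=0, mid=0, hi=10
v[mid]=19>5: swap v[0],v[10]; hi=9 → 17 11 5 21 14 22 12 7 3 13 19
v[mid]=17>5: swap v[0],v[9]; hi=8 → 13 11 5 21 14 22 12 7 3 17 19
v[mid]=13>5: swap v[0],v[8]; hi=7 → 3 11 5 21 14 22 12 7 13 17 19
v[mid]=3<5: swap v[0],v[0]; lo=1,mid=1 → 3 11 5 21 14 22 12 7 13 17 19
v[mid]=11>5: swap v[1],v[7]; hi=6 → 3 7 5 21 14 22 12 11 13 17 19
v[mid]=7>5: swap v[1],v[6]; hi=5 → 3 12 5 21 14 22 7 11 13 17 19
v[mid]=12>5: swap v[1],v[5]; hi=4 → 3 22 5 21 14 12 7 11 13 17 19
v[mid]=22>5: swap v[1],v[4]; hi=3 → 3 14 5 21 22 12 7 11 13 17 19
v[mid]=14>5: swap v[1],v[3]; hi=2 → 3 21 5 14 22 12 7 11 13 17 19
v[mid]=21>5: swap v[1],v[2]; hi=1 → 3 5 21 14 22 12 7 11 13 17 19
v[mid]=5=5: mid=2
end: lo=1, hi=1; v = 3 5 21 14 22 12 7 11 13 17 19

3 5 21 14 22 12 7 11 13 17 19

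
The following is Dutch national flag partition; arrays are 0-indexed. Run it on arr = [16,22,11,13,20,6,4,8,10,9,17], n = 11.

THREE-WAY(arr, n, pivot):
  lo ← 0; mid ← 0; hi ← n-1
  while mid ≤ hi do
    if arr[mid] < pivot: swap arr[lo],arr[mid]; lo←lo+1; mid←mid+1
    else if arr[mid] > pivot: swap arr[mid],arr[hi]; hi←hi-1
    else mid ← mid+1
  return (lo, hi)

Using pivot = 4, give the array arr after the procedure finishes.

[4,11,13,20,6,22,8,10,9,17,16]

pivot = 4; lo=0, mid=0, hi=10
arr[mid]=16>4: swap arr[0],arr[10]; hi=9 → [17,22,11,13,20,6,4,8,10,9,16]
arr[mid]=17>4: swap arr[0],arr[9]; hi=8 → [9,22,11,13,20,6,4,8,10,17,16]
arr[mid]=9>4: swap arr[0],arr[8]; hi=7 → [10,22,11,13,20,6,4,8,9,17,16]
arr[mid]=10>4: swap arr[0],arr[7]; hi=6 → [8,22,11,13,20,6,4,10,9,17,16]
arr[mid]=8>4: swap arr[0],arr[6]; hi=5 → [4,22,11,13,20,6,8,10,9,17,16]
arr[mid]=4=4: mid=1
arr[mid]=22>4: swap arr[1],arr[5]; hi=4 → [4,6,11,13,20,22,8,10,9,17,16]
arr[mid]=6>4: swap arr[1],arr[4]; hi=3 → [4,20,11,13,6,22,8,10,9,17,16]
arr[mid]=20>4: swap arr[1],arr[3]; hi=2 → [4,13,11,20,6,22,8,10,9,17,16]
arr[mid]=13>4: swap arr[1],arr[2]; hi=1 → [4,11,13,20,6,22,8,10,9,17,16]
arr[mid]=11>4: swap arr[1],arr[1]; hi=0 → [4,11,13,20,6,22,8,10,9,17,16]
end: lo=0, hi=0; arr = [4,11,13,20,6,22,8,10,9,17,16]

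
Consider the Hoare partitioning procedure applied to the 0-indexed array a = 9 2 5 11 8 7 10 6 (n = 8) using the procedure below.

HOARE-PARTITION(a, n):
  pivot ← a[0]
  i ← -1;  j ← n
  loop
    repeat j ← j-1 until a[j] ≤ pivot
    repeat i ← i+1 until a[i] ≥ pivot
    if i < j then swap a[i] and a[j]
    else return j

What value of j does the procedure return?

pivot=9
j stops at 7 (6), i stops at 0 (9); swap ⇒ 6 2 5 11 8 7 10 9
j stops at 5 (7), i stops at 3 (11); swap ⇒ 6 2 5 7 8 11 10 9
j stops at 4, i stops at 5; i≥j ⇒ return 4. a=6 2 5 7 8 11 10 9

4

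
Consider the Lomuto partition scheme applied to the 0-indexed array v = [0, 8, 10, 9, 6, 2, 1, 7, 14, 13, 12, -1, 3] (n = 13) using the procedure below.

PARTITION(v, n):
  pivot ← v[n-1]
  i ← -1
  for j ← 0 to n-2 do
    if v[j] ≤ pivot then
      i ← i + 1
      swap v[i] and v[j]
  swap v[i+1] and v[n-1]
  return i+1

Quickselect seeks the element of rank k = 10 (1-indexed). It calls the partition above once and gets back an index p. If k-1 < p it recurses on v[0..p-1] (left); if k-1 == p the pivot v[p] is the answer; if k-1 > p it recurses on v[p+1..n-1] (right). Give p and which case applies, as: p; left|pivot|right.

4; right

pivot = v[12] = 3; i = -1
j=0: v[0]=0 ≤ 3 → i=0, swap v[0],v[0] (no change) → [0, 8, 10, 9, 6, 2, 1, 7, 14, 13, 12, -1, 3]
j=1: v[1]=8 > 3 → no swap
j=2: v[2]=10 > 3 → no swap
j=3: v[3]=9 > 3 → no swap
j=4: v[4]=6 > 3 → no swap
j=5: v[5]=2 ≤ 3 → i=1, swap v[1],v[5] → [0, 2, 10, 9, 6, 8, 1, 7, 14, 13, 12, -1, 3]
j=6: v[6]=1 ≤ 3 → i=2, swap v[2],v[6] → [0, 2, 1, 9, 6, 8, 10, 7, 14, 13, 12, -1, 3]
j=7: v[7]=7 > 3 → no swap
j=8: v[8]=14 > 3 → no swap
j=9: v[9]=13 > 3 → no swap
j=10: v[10]=12 > 3 → no swap
j=11: v[11]=-1 ≤ 3 → i=3, swap v[3],v[11] → [0, 2, 1, -1, 6, 8, 10, 7, 14, 13, 12, 9, 3]
final swap v[4],v[12] → [0, 2, 1, -1, 3, 8, 10, 7, 14, 13, 12, 9, 6]; return 4
p = 4; k-1 = 9 > 4 ⇒ right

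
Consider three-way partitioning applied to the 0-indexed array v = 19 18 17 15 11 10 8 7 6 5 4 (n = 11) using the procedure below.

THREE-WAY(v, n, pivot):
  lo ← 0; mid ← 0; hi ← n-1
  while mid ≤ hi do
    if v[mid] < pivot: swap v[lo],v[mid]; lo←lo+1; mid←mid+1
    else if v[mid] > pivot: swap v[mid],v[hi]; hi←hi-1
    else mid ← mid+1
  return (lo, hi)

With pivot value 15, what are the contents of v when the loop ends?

4 5 6 11 10 8 7 15 17 18 19

lo=0 mid=0 hi=10
19>15: swap(0,10), hi=9 ⇒ 4 18 17 15 11 10 8 7 6 5 19
4<15: swap(0,0), lo=1 mid=1 ⇒ 4 18 17 15 11 10 8 7 6 5 19
18>15: swap(1,9), hi=8 ⇒ 4 5 17 15 11 10 8 7 6 18 19
5<15: swap(1,1), lo=2 mid=2 ⇒ 4 5 17 15 11 10 8 7 6 18 19
17>15: swap(2,8), hi=7 ⇒ 4 5 6 15 11 10 8 7 17 18 19
6<15: swap(2,2), lo=3 mid=3 ⇒ 4 5 6 15 11 10 8 7 17 18 19
15=15: mid=4
11<15: swap(3,4), lo=4 mid=5 ⇒ 4 5 6 11 15 10 8 7 17 18 19
10<15: swap(4,5), lo=5 mid=6 ⇒ 4 5 6 11 10 15 8 7 17 18 19
8<15: swap(5,6), lo=6 mid=7 ⇒ 4 5 6 11 10 8 15 7 17 18 19
7<15: swap(6,7), lo=7 mid=8 ⇒ 4 5 6 11 10 8 7 15 17 18 19
done. lo=7 hi=7; v=4 5 6 11 10 8 7 15 17 18 19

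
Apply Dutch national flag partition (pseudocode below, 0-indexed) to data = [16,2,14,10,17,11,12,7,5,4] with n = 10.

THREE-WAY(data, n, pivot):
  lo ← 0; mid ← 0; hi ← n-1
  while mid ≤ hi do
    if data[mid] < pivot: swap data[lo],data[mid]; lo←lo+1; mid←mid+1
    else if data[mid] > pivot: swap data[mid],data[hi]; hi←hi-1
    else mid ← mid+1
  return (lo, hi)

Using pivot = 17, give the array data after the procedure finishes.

lo=0 mid=0 hi=9
16<17: swap(0,0), lo=1 mid=1 ⇒ [16,2,14,10,17,11,12,7,5,4]
2<17: swap(1,1), lo=2 mid=2 ⇒ [16,2,14,10,17,11,12,7,5,4]
14<17: swap(2,2), lo=3 mid=3 ⇒ [16,2,14,10,17,11,12,7,5,4]
10<17: swap(3,3), lo=4 mid=4 ⇒ [16,2,14,10,17,11,12,7,5,4]
17=17: mid=5
11<17: swap(4,5), lo=5 mid=6 ⇒ [16,2,14,10,11,17,12,7,5,4]
12<17: swap(5,6), lo=6 mid=7 ⇒ [16,2,14,10,11,12,17,7,5,4]
7<17: swap(6,7), lo=7 mid=8 ⇒ [16,2,14,10,11,12,7,17,5,4]
5<17: swap(7,8), lo=8 mid=9 ⇒ [16,2,14,10,11,12,7,5,17,4]
4<17: swap(8,9), lo=9 mid=10 ⇒ [16,2,14,10,11,12,7,5,4,17]
done. lo=9 hi=9; data=[16,2,14,10,11,12,7,5,4,17]

[16,2,14,10,11,12,7,5,4,17]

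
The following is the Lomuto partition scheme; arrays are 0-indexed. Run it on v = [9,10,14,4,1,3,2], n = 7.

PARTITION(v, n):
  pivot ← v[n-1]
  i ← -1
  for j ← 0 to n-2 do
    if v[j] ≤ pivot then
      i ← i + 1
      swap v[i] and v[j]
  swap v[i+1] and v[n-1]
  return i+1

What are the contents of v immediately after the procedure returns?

pivot = v[6] = 2; i = -1
j=0: v[0]=9 > 2 → no swap
j=1: v[1]=10 > 2 → no swap
j=2: v[2]=14 > 2 → no swap
j=3: v[3]=4 > 2 → no swap
j=4: v[4]=1 ≤ 2 → i=0, swap v[0],v[4] → [1,10,14,4,9,3,2]
j=5: v[5]=3 > 2 → no swap
final swap v[1],v[6] → [1,2,14,4,9,3,10]; return 1

[1,2,14,4,9,3,10]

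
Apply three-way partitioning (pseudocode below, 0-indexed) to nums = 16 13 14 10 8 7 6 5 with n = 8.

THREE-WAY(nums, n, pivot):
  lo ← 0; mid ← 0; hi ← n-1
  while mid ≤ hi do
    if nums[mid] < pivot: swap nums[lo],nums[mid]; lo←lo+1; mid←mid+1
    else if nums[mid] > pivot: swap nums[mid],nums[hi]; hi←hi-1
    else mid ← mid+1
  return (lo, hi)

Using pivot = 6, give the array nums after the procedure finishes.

pivot = 6; lo=0, mid=0, hi=7
nums[mid]=16>6: swap nums[0],nums[7]; hi=6 → 5 13 14 10 8 7 6 16
nums[mid]=5<6: swap nums[0],nums[0]; lo=1,mid=1 → 5 13 14 10 8 7 6 16
nums[mid]=13>6: swap nums[1],nums[6]; hi=5 → 5 6 14 10 8 7 13 16
nums[mid]=6=6: mid=2
nums[mid]=14>6: swap nums[2],nums[5]; hi=4 → 5 6 7 10 8 14 13 16
nums[mid]=7>6: swap nums[2],nums[4]; hi=3 → 5 6 8 10 7 14 13 16
nums[mid]=8>6: swap nums[2],nums[3]; hi=2 → 5 6 10 8 7 14 13 16
nums[mid]=10>6: swap nums[2],nums[2]; hi=1 → 5 6 10 8 7 14 13 16
end: lo=1, hi=1; nums = 5 6 10 8 7 14 13 16

5 6 10 8 7 14 13 16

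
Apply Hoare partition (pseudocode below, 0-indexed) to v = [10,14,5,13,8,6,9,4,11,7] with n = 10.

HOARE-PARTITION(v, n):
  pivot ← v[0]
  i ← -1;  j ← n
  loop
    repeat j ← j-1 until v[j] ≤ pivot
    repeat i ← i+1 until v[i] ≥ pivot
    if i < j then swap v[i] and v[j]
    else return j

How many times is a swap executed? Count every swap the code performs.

pivot=10
j stops at 9 (7), i stops at 0 (10); swap ⇒ [7,14,5,13,8,6,9,4,11,10]
j stops at 7 (4), i stops at 1 (14); swap ⇒ [7,4,5,13,8,6,9,14,11,10]
j stops at 6 (9), i stops at 3 (13); swap ⇒ [7,4,5,9,8,6,13,14,11,10]
j stops at 5, i stops at 6; i≥j ⇒ return 5. v=[7,4,5,9,8,6,13,14,11,10]

3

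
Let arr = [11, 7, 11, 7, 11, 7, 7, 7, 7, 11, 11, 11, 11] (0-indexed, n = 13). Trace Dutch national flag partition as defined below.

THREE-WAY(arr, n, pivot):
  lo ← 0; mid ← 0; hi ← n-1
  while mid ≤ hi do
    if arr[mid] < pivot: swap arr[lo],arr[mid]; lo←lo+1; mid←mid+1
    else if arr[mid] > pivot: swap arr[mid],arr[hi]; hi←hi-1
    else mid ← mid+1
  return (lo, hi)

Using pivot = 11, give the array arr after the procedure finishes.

pivot = 11; lo=0, mid=0, hi=12
arr[mid]=11=11: mid=1
arr[mid]=7<11: swap arr[0],arr[1]; lo=1,mid=2 → [7, 11, 11, 7, 11, 7, 7, 7, 7, 11, 11, 11, 11]
arr[mid]=11=11: mid=3
arr[mid]=7<11: swap arr[1],arr[3]; lo=2,mid=4 → [7, 7, 11, 11, 11, 7, 7, 7, 7, 11, 11, 11, 11]
arr[mid]=11=11: mid=5
arr[mid]=7<11: swap arr[2],arr[5]; lo=3,mid=6 → [7, 7, 7, 11, 11, 11, 7, 7, 7, 11, 11, 11, 11]
arr[mid]=7<11: swap arr[3],arr[6]; lo=4,mid=7 → [7, 7, 7, 7, 11, 11, 11, 7, 7, 11, 11, 11, 11]
arr[mid]=7<11: swap arr[4],arr[7]; lo=5,mid=8 → [7, 7, 7, 7, 7, 11, 11, 11, 7, 11, 11, 11, 11]
arr[mid]=7<11: swap arr[5],arr[8]; lo=6,mid=9 → [7, 7, 7, 7, 7, 7, 11, 11, 11, 11, 11, 11, 11]
arr[mid]=11=11: mid=10
arr[mid]=11=11: mid=11
arr[mid]=11=11: mid=12
arr[mid]=11=11: mid=13
end: lo=6, hi=12; arr = [7, 7, 7, 7, 7, 7, 11, 11, 11, 11, 11, 11, 11]

[7, 7, 7, 7, 7, 7, 11, 11, 11, 11, 11, 11, 11]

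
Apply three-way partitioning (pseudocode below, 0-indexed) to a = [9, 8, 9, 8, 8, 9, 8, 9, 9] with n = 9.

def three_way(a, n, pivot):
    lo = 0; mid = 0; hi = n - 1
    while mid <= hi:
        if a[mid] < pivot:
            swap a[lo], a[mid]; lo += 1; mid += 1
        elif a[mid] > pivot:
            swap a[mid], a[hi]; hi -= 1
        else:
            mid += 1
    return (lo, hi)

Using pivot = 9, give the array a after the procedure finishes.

lo=0 mid=0 hi=8
9=9: mid=1
8<9: swap(0,1), lo=1 mid=2 ⇒ [8, 9, 9, 8, 8, 9, 8, 9, 9]
9=9: mid=3
8<9: swap(1,3), lo=2 mid=4 ⇒ [8, 8, 9, 9, 8, 9, 8, 9, 9]
8<9: swap(2,4), lo=3 mid=5 ⇒ [8, 8, 8, 9, 9, 9, 8, 9, 9]
9=9: mid=6
8<9: swap(3,6), lo=4 mid=7 ⇒ [8, 8, 8, 8, 9, 9, 9, 9, 9]
9=9: mid=8
9=9: mid=9
done. lo=4 hi=8; a=[8, 8, 8, 8, 9, 9, 9, 9, 9]

[8, 8, 8, 8, 9, 9, 9, 9, 9]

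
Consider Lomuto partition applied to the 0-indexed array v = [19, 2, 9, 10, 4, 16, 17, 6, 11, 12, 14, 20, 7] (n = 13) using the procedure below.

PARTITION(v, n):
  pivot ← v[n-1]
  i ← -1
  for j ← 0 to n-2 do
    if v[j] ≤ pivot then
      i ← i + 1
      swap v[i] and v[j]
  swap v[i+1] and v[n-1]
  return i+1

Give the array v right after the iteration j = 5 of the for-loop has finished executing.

[2, 4, 9, 10, 19, 16, 17, 6, 11, 12, 14, 20, 7]

pivot=7, i=-1
j=0: 19>7, skip
j=1: 2≤7, i=0, swap(0,1) ⇒ [2, 19, 9, 10, 4, 16, 17, 6, 11, 12, 14, 20, 7]
j=2: 9>7, skip
j=3: 10>7, skip
j=4: 4≤7, i=1, swap(1,4) ⇒ [2, 4, 9, 10, 19, 16, 17, 6, 11, 12, 14, 20, 7]
j=5: 16>7, skip
(after j=5) v = [2, 4, 9, 10, 19, 16, 17, 6, 11, 12, 14, 20, 7]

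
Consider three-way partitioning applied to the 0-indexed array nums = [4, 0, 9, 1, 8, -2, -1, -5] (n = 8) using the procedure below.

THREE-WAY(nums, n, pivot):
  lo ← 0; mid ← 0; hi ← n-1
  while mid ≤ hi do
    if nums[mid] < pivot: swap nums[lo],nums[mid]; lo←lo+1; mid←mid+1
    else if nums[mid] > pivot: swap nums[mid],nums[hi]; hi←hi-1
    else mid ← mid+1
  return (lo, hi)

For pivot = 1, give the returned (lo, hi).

lo=0 mid=0 hi=7
4>1: swap(0,7), hi=6 ⇒ [-5, 0, 9, 1, 8, -2, -1, 4]
-5<1: swap(0,0), lo=1 mid=1 ⇒ [-5, 0, 9, 1, 8, -2, -1, 4]
0<1: swap(1,1), lo=2 mid=2 ⇒ [-5, 0, 9, 1, 8, -2, -1, 4]
9>1: swap(2,6), hi=5 ⇒ [-5, 0, -1, 1, 8, -2, 9, 4]
-1<1: swap(2,2), lo=3 mid=3 ⇒ [-5, 0, -1, 1, 8, -2, 9, 4]
1=1: mid=4
8>1: swap(4,5), hi=4 ⇒ [-5, 0, -1, 1, -2, 8, 9, 4]
-2<1: swap(3,4), lo=4 mid=5 ⇒ [-5, 0, -1, -2, 1, 8, 9, 4]
done. lo=4 hi=4; nums=[-5, 0, -1, -2, 1, 8, 9, 4]

(4, 4)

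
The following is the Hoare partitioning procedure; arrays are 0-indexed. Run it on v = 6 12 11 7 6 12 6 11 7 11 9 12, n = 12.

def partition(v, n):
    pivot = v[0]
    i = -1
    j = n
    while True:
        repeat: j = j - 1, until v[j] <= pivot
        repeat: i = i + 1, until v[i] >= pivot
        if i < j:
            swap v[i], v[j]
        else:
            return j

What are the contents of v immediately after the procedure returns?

pivot = v[0] = 6; i = -1, j = 12
j→6 (v[6]=6≤6), i→0 (v[0]=6≥6); i<j, swap → 6 12 11 7 6 12 6 11 7 11 9 12
j→4 (v[4]=6≤6), i→1 (v[1]=12≥6); i<j, swap → 6 6 11 7 12 12 6 11 7 11 9 12
j→1, i→2; i≥j, return j=1. v = 6 6 11 7 12 12 6 11 7 11 9 12

6 6 11 7 12 12 6 11 7 11 9 12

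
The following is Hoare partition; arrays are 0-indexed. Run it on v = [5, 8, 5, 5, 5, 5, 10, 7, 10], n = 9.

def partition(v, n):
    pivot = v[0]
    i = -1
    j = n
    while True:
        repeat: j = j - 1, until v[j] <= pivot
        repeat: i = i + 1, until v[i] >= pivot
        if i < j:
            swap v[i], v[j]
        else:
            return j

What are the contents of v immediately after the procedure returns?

[5, 5, 5, 5, 8, 5, 10, 7, 10]

pivot = v[0] = 5; i = -1, j = 9
j→5 (v[5]=5≤5), i→0 (v[0]=5≥5); i<j, swap → [5, 8, 5, 5, 5, 5, 10, 7, 10]
j→4 (v[4]=5≤5), i→1 (v[1]=8≥5); i<j, swap → [5, 5, 5, 5, 8, 5, 10, 7, 10]
j→3 (v[3]=5≤5), i→2 (v[2]=5≥5); i<j, swap → [5, 5, 5, 5, 8, 5, 10, 7, 10]
j→2, i→3; i≥j, return j=2. v = [5, 5, 5, 5, 8, 5, 10, 7, 10]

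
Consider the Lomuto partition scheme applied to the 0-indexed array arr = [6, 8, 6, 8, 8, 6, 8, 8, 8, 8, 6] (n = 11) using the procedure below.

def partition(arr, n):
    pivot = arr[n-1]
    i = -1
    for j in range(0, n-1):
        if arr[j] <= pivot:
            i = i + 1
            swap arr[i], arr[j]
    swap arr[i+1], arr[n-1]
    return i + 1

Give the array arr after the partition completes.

pivot=6, i=-1
j=0: 6≤6, i=0, swap(0,0) ⇒ [6, 8, 6, 8, 8, 6, 8, 8, 8, 8, 6]
j=1: 8>6, skip
j=2: 6≤6, i=1, swap(1,2) ⇒ [6, 6, 8, 8, 8, 6, 8, 8, 8, 8, 6]
j=3: 8>6, skip
j=4: 8>6, skip
j=5: 6≤6, i=2, swap(2,5) ⇒ [6, 6, 6, 8, 8, 8, 8, 8, 8, 8, 6]
j=6: 8>6, skip
j=7: 8>6, skip
j=8: 8>6, skip
j=9: 8>6, skip
swap(3,10) ⇒ [6, 6, 6, 6, 8, 8, 8, 8, 8, 8, 8]; return 3

[6, 6, 6, 6, 8, 8, 8, 8, 8, 8, 8]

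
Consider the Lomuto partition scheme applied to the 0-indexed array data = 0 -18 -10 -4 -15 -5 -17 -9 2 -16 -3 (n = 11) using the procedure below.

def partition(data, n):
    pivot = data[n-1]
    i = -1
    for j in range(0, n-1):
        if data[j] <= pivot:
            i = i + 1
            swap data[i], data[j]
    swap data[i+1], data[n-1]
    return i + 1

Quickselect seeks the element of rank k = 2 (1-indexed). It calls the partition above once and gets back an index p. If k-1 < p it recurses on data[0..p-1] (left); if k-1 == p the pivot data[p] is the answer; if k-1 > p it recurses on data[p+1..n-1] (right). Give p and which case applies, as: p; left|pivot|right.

8; left

pivot=-3, i=-1
j=0: 0>-3, skip
j=1: -18≤-3, i=0, swap(0,1) ⇒ -18 0 -10 -4 -15 -5 -17 -9 2 -16 -3
j=2: -10≤-3, i=1, swap(1,2) ⇒ -18 -10 0 -4 -15 -5 -17 -9 2 -16 -3
j=3: -4≤-3, i=2, swap(2,3) ⇒ -18 -10 -4 0 -15 -5 -17 -9 2 -16 -3
j=4: -15≤-3, i=3, swap(3,4) ⇒ -18 -10 -4 -15 0 -5 -17 -9 2 -16 -3
j=5: -5≤-3, i=4, swap(4,5) ⇒ -18 -10 -4 -15 -5 0 -17 -9 2 -16 -3
j=6: -17≤-3, i=5, swap(5,6) ⇒ -18 -10 -4 -15 -5 -17 0 -9 2 -16 -3
j=7: -9≤-3, i=6, swap(6,7) ⇒ -18 -10 -4 -15 -5 -17 -9 0 2 -16 -3
j=8: 2>-3, skip
j=9: -16≤-3, i=7, swap(7,9) ⇒ -18 -10 -4 -15 -5 -17 -9 -16 2 0 -3
swap(8,10) ⇒ -18 -10 -4 -15 -5 -17 -9 -16 -3 0 2; return 8
p = 8; k-1 = 1 < 8 ⇒ left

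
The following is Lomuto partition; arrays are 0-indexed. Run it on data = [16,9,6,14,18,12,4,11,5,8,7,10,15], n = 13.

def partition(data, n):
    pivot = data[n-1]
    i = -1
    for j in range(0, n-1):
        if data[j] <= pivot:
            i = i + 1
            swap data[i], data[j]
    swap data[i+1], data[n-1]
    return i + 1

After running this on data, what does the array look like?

[9,6,14,12,4,11,5,8,7,10,15,16,18]

pivot=15, i=-1
j=0: 16>15, skip
j=1: 9≤15, i=0, swap(0,1) ⇒ [9,16,6,14,18,12,4,11,5,8,7,10,15]
j=2: 6≤15, i=1, swap(1,2) ⇒ [9,6,16,14,18,12,4,11,5,8,7,10,15]
j=3: 14≤15, i=2, swap(2,3) ⇒ [9,6,14,16,18,12,4,11,5,8,7,10,15]
j=4: 18>15, skip
j=5: 12≤15, i=3, swap(3,5) ⇒ [9,6,14,12,18,16,4,11,5,8,7,10,15]
j=6: 4≤15, i=4, swap(4,6) ⇒ [9,6,14,12,4,16,18,11,5,8,7,10,15]
j=7: 11≤15, i=5, swap(5,7) ⇒ [9,6,14,12,4,11,18,16,5,8,7,10,15]
j=8: 5≤15, i=6, swap(6,8) ⇒ [9,6,14,12,4,11,5,16,18,8,7,10,15]
j=9: 8≤15, i=7, swap(7,9) ⇒ [9,6,14,12,4,11,5,8,18,16,7,10,15]
j=10: 7≤15, i=8, swap(8,10) ⇒ [9,6,14,12,4,11,5,8,7,16,18,10,15]
j=11: 10≤15, i=9, swap(9,11) ⇒ [9,6,14,12,4,11,5,8,7,10,18,16,15]
swap(10,12) ⇒ [9,6,14,12,4,11,5,8,7,10,15,16,18]; return 10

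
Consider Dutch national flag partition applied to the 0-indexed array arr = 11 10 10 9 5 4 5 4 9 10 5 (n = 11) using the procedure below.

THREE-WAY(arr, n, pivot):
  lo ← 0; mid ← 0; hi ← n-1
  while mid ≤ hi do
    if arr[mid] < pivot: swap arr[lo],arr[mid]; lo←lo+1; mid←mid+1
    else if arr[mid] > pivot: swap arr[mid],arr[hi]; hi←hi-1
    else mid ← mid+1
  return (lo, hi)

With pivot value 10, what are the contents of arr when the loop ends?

pivot = 10; lo=0, mid=0, hi=10
arr[mid]=11>10: swap arr[0],arr[10]; hi=9 → 5 10 10 9 5 4 5 4 9 10 11
arr[mid]=5<10: swap arr[0],arr[0]; lo=1,mid=1 → 5 10 10 9 5 4 5 4 9 10 11
arr[mid]=10=10: mid=2
arr[mid]=10=10: mid=3
arr[mid]=9<10: swap arr[1],arr[3]; lo=2,mid=4 → 5 9 10 10 5 4 5 4 9 10 11
arr[mid]=5<10: swap arr[2],arr[4]; lo=3,mid=5 → 5 9 5 10 10 4 5 4 9 10 11
arr[mid]=4<10: swap arr[3],arr[5]; lo=4,mid=6 → 5 9 5 4 10 10 5 4 9 10 11
arr[mid]=5<10: swap arr[4],arr[6]; lo=5,mid=7 → 5 9 5 4 5 10 10 4 9 10 11
arr[mid]=4<10: swap arr[5],arr[7]; lo=6,mid=8 → 5 9 5 4 5 4 10 10 9 10 11
arr[mid]=9<10: swap arr[6],arr[8]; lo=7,mid=9 → 5 9 5 4 5 4 9 10 10 10 11
arr[mid]=10=10: mid=10
end: lo=7, hi=9; arr = 5 9 5 4 5 4 9 10 10 10 11

5 9 5 4 5 4 9 10 10 10 11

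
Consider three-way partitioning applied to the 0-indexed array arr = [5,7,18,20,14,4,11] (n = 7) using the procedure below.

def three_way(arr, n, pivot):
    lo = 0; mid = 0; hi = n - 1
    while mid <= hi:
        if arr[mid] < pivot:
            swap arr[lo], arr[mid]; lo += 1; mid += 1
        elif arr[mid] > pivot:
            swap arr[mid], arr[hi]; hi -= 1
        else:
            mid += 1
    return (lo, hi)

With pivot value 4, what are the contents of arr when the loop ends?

pivot = 4; lo=0, mid=0, hi=6
arr[mid]=5>4: swap arr[0],arr[6]; hi=5 → [11,7,18,20,14,4,5]
arr[mid]=11>4: swap arr[0],arr[5]; hi=4 → [4,7,18,20,14,11,5]
arr[mid]=4=4: mid=1
arr[mid]=7>4: swap arr[1],arr[4]; hi=3 → [4,14,18,20,7,11,5]
arr[mid]=14>4: swap arr[1],arr[3]; hi=2 → [4,20,18,14,7,11,5]
arr[mid]=20>4: swap arr[1],arr[2]; hi=1 → [4,18,20,14,7,11,5]
arr[mid]=18>4: swap arr[1],arr[1]; hi=0 → [4,18,20,14,7,11,5]
end: lo=0, hi=0; arr = [4,18,20,14,7,11,5]

[4,18,20,14,7,11,5]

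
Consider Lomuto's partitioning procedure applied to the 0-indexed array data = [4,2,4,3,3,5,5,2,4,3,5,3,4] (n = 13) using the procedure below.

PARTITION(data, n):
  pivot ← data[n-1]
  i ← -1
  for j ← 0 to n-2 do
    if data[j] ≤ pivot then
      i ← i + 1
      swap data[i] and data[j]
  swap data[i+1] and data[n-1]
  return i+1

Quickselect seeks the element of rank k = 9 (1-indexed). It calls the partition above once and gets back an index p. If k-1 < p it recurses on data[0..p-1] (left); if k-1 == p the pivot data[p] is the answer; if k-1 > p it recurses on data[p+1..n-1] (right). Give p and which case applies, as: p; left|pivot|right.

pivot = data[12] = 4; i = -1
j=0: data[0]=4 ≤ 4 → i=0, swap data[0],data[0] (no change) → [4,2,4,3,3,5,5,2,4,3,5,3,4]
j=1: data[1]=2 ≤ 4 → i=1, swap data[1],data[1] (no change) → [4,2,4,3,3,5,5,2,4,3,5,3,4]
j=2: data[2]=4 ≤ 4 → i=2, swap data[2],data[2] (no change) → [4,2,4,3,3,5,5,2,4,3,5,3,4]
j=3: data[3]=3 ≤ 4 → i=3, swap data[3],data[3] (no change) → [4,2,4,3,3,5,5,2,4,3,5,3,4]
j=4: data[4]=3 ≤ 4 → i=4, swap data[4],data[4] (no change) → [4,2,4,3,3,5,5,2,4,3,5,3,4]
j=5: data[5]=5 > 4 → no swap
j=6: data[6]=5 > 4 → no swap
j=7: data[7]=2 ≤ 4 → i=5, swap data[5],data[7] → [4,2,4,3,3,2,5,5,4,3,5,3,4]
j=8: data[8]=4 ≤ 4 → i=6, swap data[6],data[8] → [4,2,4,3,3,2,4,5,5,3,5,3,4]
j=9: data[9]=3 ≤ 4 → i=7, swap data[7],data[9] → [4,2,4,3,3,2,4,3,5,5,5,3,4]
j=10: data[10]=5 > 4 → no swap
j=11: data[11]=3 ≤ 4 → i=8, swap data[8],data[11] → [4,2,4,3,3,2,4,3,3,5,5,5,4]
final swap data[9],data[12] → [4,2,4,3,3,2,4,3,3,4,5,5,5]; return 9
p = 9; k-1 = 8 < 9 ⇒ left

9; left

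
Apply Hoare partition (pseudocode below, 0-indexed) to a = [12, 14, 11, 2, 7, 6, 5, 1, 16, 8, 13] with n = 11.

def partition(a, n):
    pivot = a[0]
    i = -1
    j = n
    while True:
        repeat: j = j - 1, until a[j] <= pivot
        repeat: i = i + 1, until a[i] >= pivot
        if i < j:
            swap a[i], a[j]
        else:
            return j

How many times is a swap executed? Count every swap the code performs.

2

pivot = a[0] = 12; i = -1, j = 11
j→9 (a[9]=8≤12), i→0 (a[0]=12≥12); i<j, swap → [8, 14, 11, 2, 7, 6, 5, 1, 16, 12, 13]
j→7 (a[7]=1≤12), i→1 (a[1]=14≥12); i<j, swap → [8, 1, 11, 2, 7, 6, 5, 14, 16, 12, 13]
j→6, i→7; i≥j, return j=6. a = [8, 1, 11, 2, 7, 6, 5, 14, 16, 12, 13]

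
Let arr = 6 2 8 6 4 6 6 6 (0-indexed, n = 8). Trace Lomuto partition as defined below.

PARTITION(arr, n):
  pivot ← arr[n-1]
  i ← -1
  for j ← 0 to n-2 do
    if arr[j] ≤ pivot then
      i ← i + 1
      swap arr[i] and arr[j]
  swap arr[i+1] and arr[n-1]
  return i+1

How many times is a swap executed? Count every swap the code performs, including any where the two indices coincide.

7

pivot=6, i=-1
j=0: 6≤6, i=0, swap(0,0) ⇒ 6 2 8 6 4 6 6 6
j=1: 2≤6, i=1, swap(1,1) ⇒ 6 2 8 6 4 6 6 6
j=2: 8>6, skip
j=3: 6≤6, i=2, swap(2,3) ⇒ 6 2 6 8 4 6 6 6
j=4: 4≤6, i=3, swap(3,4) ⇒ 6 2 6 4 8 6 6 6
j=5: 6≤6, i=4, swap(4,5) ⇒ 6 2 6 4 6 8 6 6
j=6: 6≤6, i=5, swap(5,6) ⇒ 6 2 6 4 6 6 8 6
swap(6,7) ⇒ 6 2 6 4 6 6 6 8; return 6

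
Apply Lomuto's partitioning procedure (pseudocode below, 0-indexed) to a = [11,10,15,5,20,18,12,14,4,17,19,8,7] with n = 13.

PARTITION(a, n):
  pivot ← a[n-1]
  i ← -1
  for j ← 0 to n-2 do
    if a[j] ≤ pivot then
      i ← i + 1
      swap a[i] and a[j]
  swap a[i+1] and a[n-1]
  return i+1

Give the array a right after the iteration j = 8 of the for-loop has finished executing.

pivot=7, i=-1
j=0: 11>7, skip
j=1: 10>7, skip
j=2: 15>7, skip
j=3: 5≤7, i=0, swap(0,3) ⇒ [5,10,15,11,20,18,12,14,4,17,19,8,7]
j=4: 20>7, skip
j=5: 18>7, skip
j=6: 12>7, skip
j=7: 14>7, skip
j=8: 4≤7, i=1, swap(1,8) ⇒ [5,4,15,11,20,18,12,14,10,17,19,8,7]
(after j=8) a = [5,4,15,11,20,18,12,14,10,17,19,8,7]

[5,4,15,11,20,18,12,14,10,17,19,8,7]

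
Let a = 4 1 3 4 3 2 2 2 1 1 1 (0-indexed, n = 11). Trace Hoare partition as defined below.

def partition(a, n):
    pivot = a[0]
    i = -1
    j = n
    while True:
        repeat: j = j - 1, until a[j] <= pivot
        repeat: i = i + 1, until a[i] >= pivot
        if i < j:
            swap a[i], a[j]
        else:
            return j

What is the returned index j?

8

pivot=4
j stops at 10 (1), i stops at 0 (4); swap ⇒ 1 1 3 4 3 2 2 2 1 1 4
j stops at 9 (1), i stops at 3 (4); swap ⇒ 1 1 3 1 3 2 2 2 1 4 4
j stops at 8, i stops at 9; i≥j ⇒ return 8. a=1 1 3 1 3 2 2 2 1 4 4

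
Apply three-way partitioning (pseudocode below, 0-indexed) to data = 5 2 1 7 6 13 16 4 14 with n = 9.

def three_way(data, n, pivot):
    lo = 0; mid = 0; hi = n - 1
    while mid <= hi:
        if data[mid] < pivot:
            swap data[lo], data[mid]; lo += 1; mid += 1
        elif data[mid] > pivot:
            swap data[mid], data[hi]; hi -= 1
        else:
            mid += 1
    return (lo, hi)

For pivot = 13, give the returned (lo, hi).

(6, 6)

pivot = 13; lo=0, mid=0, hi=8
data[mid]=5<13: swap data[0],data[0]; lo=1,mid=1 → 5 2 1 7 6 13 16 4 14
data[mid]=2<13: swap data[1],data[1]; lo=2,mid=2 → 5 2 1 7 6 13 16 4 14
data[mid]=1<13: swap data[2],data[2]; lo=3,mid=3 → 5 2 1 7 6 13 16 4 14
data[mid]=7<13: swap data[3],data[3]; lo=4,mid=4 → 5 2 1 7 6 13 16 4 14
data[mid]=6<13: swap data[4],data[4]; lo=5,mid=5 → 5 2 1 7 6 13 16 4 14
data[mid]=13=13: mid=6
data[mid]=16>13: swap data[6],data[8]; hi=7 → 5 2 1 7 6 13 14 4 16
data[mid]=14>13: swap data[6],data[7]; hi=6 → 5 2 1 7 6 13 4 14 16
data[mid]=4<13: swap data[5],data[6]; lo=6,mid=7 → 5 2 1 7 6 4 13 14 16
end: lo=6, hi=6; data = 5 2 1 7 6 4 13 14 16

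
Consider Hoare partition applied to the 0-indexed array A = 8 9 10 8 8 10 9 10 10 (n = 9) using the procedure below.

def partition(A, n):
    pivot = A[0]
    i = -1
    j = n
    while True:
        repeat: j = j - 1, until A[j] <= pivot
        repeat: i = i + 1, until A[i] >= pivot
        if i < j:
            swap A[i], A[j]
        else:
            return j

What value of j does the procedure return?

pivot = A[0] = 8; i = -1, j = 9
j→4 (A[4]=8≤8), i→0 (A[0]=8≥8); i<j, swap → 8 9 10 8 8 10 9 10 10
j→3 (A[3]=8≤8), i→1 (A[1]=9≥8); i<j, swap → 8 8 10 9 8 10 9 10 10
j→1, i→2; i≥j, return j=1. A = 8 8 10 9 8 10 9 10 10

1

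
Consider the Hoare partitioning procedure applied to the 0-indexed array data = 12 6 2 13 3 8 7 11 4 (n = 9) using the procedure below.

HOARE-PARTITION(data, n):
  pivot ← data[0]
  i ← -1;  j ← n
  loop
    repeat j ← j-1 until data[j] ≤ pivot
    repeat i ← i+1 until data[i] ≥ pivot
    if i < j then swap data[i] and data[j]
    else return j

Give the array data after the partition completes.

4 6 2 11 3 8 7 13 12

pivot = data[0] = 12; i = -1, j = 9
j→8 (data[8]=4≤12), i→0 (data[0]=12≥12); i<j, swap → 4 6 2 13 3 8 7 11 12
j→7 (data[7]=11≤12), i→3 (data[3]=13≥12); i<j, swap → 4 6 2 11 3 8 7 13 12
j→6, i→7; i≥j, return j=6. data = 4 6 2 11 3 8 7 13 12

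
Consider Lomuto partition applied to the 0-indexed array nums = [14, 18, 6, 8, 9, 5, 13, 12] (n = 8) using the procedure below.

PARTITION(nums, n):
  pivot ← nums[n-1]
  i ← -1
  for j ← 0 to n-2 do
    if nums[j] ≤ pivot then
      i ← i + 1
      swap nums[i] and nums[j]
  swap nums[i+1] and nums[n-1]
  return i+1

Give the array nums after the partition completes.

[6, 8, 9, 5, 12, 18, 13, 14]

pivot = nums[7] = 12; i = -1
j=0: nums[0]=14 > 12 → no swap
j=1: nums[1]=18 > 12 → no swap
j=2: nums[2]=6 ≤ 12 → i=0, swap nums[0],nums[2] → [6, 18, 14, 8, 9, 5, 13, 12]
j=3: nums[3]=8 ≤ 12 → i=1, swap nums[1],nums[3] → [6, 8, 14, 18, 9, 5, 13, 12]
j=4: nums[4]=9 ≤ 12 → i=2, swap nums[2],nums[4] → [6, 8, 9, 18, 14, 5, 13, 12]
j=5: nums[5]=5 ≤ 12 → i=3, swap nums[3],nums[5] → [6, 8, 9, 5, 14, 18, 13, 12]
j=6: nums[6]=13 > 12 → no swap
final swap nums[4],nums[7] → [6, 8, 9, 5, 12, 18, 13, 14]; return 4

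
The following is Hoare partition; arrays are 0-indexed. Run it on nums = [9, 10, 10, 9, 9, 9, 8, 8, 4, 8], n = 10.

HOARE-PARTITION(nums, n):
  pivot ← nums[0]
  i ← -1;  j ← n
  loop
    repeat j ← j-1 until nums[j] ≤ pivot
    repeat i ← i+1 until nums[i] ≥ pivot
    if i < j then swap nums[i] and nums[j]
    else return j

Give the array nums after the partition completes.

pivot=9
j stops at 9 (8), i stops at 0 (9); swap ⇒ [8, 10, 10, 9, 9, 9, 8, 8, 4, 9]
j stops at 8 (4), i stops at 1 (10); swap ⇒ [8, 4, 10, 9, 9, 9, 8, 8, 10, 9]
j stops at 7 (8), i stops at 2 (10); swap ⇒ [8, 4, 8, 9, 9, 9, 8, 10, 10, 9]
j stops at 6 (8), i stops at 3 (9); swap ⇒ [8, 4, 8, 8, 9, 9, 9, 10, 10, 9]
j stops at 5 (9), i stops at 4 (9); swap ⇒ [8, 4, 8, 8, 9, 9, 9, 10, 10, 9]
j stops at 4, i stops at 5; i≥j ⇒ return 4. nums=[8, 4, 8, 8, 9, 9, 9, 10, 10, 9]

[8, 4, 8, 8, 9, 9, 9, 10, 10, 9]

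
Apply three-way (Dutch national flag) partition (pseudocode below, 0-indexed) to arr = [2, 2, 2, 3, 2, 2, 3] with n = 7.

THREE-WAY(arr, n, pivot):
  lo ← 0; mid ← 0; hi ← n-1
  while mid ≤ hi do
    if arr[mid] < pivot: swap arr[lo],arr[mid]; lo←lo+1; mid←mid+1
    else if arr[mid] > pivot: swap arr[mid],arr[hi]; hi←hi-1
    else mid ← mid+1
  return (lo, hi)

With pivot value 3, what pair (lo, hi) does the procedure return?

(5, 6)

lo=0 mid=0 hi=6
2<3: swap(0,0), lo=1 mid=1 ⇒ [2, 2, 2, 3, 2, 2, 3]
2<3: swap(1,1), lo=2 mid=2 ⇒ [2, 2, 2, 3, 2, 2, 3]
2<3: swap(2,2), lo=3 mid=3 ⇒ [2, 2, 2, 3, 2, 2, 3]
3=3: mid=4
2<3: swap(3,4), lo=4 mid=5 ⇒ [2, 2, 2, 2, 3, 2, 3]
2<3: swap(4,5), lo=5 mid=6 ⇒ [2, 2, 2, 2, 2, 3, 3]
3=3: mid=7
done. lo=5 hi=6; arr=[2, 2, 2, 2, 2, 3, 3]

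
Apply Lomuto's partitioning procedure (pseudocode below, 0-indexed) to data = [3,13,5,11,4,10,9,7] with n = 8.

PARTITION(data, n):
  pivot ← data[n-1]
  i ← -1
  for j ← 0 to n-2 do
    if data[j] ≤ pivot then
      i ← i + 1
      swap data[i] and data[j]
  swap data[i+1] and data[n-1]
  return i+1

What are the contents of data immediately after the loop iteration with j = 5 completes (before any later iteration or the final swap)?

[3,5,4,11,13,10,9,7]

pivot = data[7] = 7; i = -1
j=0: data[0]=3 ≤ 7 → i=0, swap data[0],data[0] (no change) → [3,13,5,11,4,10,9,7]
j=1: data[1]=13 > 7 → no swap
j=2: data[2]=5 ≤ 7 → i=1, swap data[1],data[2] → [3,5,13,11,4,10,9,7]
j=3: data[3]=11 > 7 → no swap
j=4: data[4]=4 ≤ 7 → i=2, swap data[2],data[4] → [3,5,4,11,13,10,9,7]
j=5: data[5]=10 > 7 → no swap
(after j=5) data = [3,5,4,11,13,10,9,7]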